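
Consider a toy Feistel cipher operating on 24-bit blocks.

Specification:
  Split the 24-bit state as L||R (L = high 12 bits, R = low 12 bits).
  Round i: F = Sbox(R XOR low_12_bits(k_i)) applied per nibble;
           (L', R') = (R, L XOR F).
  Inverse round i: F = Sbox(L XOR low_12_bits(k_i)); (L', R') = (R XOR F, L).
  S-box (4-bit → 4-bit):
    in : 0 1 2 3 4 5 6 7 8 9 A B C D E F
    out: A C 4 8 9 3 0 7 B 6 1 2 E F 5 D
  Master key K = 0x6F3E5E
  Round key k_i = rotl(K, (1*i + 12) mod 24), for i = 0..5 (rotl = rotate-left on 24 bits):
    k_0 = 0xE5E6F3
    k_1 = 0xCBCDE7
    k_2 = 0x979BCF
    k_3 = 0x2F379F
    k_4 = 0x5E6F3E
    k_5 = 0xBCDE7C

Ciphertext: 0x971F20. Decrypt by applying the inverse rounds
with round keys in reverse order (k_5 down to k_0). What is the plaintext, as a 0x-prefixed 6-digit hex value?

0x9FE473

s_0 = ciphertext = 0x971F20
s_1 = InvRound(s_0, k_5) = 0x88F971
s_2 = InvRound(s_1, k_4) = 0xE5D88F
s_3 = InvRound(s_2, k_3) = 0xE6BE5D
s_4 = InvRound(s_3, k_2) = 0xD44E6B
s_5 = InvRound(s_4, k_1) = 0x473D44
s_6 = InvRound(s_5, k_0) = 0x9FE473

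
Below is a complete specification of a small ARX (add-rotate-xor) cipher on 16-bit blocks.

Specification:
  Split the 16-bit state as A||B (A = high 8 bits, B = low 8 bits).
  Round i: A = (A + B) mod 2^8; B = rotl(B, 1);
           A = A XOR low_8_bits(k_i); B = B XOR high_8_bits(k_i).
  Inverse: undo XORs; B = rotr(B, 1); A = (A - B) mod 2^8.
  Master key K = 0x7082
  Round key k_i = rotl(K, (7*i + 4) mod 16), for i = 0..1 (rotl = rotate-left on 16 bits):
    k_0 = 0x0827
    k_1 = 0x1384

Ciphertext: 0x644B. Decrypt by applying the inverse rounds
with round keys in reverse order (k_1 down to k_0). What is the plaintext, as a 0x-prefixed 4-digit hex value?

s_0 = ciphertext = 0x644B
s_1 = InvRound(s_0, k_1) = 0xB42C
s_2 = InvRound(s_1, k_0) = 0x8112

0x8112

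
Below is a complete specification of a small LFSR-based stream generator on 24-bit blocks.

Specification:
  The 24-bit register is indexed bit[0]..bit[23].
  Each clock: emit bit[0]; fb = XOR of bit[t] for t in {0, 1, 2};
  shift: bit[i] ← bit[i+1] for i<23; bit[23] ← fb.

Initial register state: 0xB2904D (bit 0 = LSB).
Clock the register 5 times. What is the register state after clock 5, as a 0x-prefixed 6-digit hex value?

reg_0 = 0xB2904D
clock 1: out=1, reg = 0x594826
clock 2: out=0, reg = 0x2CA413
clock 3: out=1, reg = 0x165209
clock 4: out=1, reg = 0x8B2904
clock 5: out=0, reg = 0xC59482

0xC59482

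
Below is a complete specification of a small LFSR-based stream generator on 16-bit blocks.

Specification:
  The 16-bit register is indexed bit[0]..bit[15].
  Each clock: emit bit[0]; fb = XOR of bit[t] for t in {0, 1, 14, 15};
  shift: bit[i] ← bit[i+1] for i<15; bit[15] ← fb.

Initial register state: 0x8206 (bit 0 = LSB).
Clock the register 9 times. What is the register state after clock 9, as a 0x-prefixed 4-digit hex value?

reg_0 = 0x8206
clock 1: out=0, reg = 0x4103
clock 2: out=1, reg = 0xA081
clock 3: out=1, reg = 0x5040
clock 4: out=0, reg = 0xA820
clock 5: out=0, reg = 0xD410
clock 6: out=0, reg = 0x6A08
clock 7: out=0, reg = 0xB504
clock 8: out=0, reg = 0xDA82
clock 9: out=0, reg = 0xED41

0xED41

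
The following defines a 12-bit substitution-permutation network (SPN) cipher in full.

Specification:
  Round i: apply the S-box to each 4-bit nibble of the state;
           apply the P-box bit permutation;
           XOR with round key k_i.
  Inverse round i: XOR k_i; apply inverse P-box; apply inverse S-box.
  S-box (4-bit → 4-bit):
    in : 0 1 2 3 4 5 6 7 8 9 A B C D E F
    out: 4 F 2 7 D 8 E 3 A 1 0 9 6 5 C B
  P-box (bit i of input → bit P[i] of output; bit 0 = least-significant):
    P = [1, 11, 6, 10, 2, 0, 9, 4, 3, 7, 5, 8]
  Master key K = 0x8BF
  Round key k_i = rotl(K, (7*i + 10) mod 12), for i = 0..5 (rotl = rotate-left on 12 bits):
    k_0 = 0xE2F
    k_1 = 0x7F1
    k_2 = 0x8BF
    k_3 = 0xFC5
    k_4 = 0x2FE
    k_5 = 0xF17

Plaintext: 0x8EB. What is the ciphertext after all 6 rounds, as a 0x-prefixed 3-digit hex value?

s_0 = plaintext = 0x8EB
s_1 = Round(s_0, k_0) = 0x9BD
s_2 = Round(s_1, k_1) = 0x7AF
s_3 = Round(s_2, k_2) = 0x435
s_4 = Round(s_3, k_3) = 0x8E8
s_5 = Round(s_4, k_4) = 0xD6E
s_6 = Round(s_5, k_5) = 0x96E

0x96E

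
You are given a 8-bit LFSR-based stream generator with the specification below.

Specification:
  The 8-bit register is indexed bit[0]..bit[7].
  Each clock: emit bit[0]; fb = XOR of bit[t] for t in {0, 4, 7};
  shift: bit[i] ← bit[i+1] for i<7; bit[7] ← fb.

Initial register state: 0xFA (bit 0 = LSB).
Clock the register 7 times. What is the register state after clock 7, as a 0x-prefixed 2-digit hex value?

0xD9

reg_0 = 0xFA
clock 1: out=0, reg = 0x7D
clock 2: out=1, reg = 0x3E
clock 3: out=0, reg = 0x9F
clock 4: out=1, reg = 0xCF
clock 5: out=1, reg = 0x67
clock 6: out=1, reg = 0xB3
clock 7: out=1, reg = 0xD9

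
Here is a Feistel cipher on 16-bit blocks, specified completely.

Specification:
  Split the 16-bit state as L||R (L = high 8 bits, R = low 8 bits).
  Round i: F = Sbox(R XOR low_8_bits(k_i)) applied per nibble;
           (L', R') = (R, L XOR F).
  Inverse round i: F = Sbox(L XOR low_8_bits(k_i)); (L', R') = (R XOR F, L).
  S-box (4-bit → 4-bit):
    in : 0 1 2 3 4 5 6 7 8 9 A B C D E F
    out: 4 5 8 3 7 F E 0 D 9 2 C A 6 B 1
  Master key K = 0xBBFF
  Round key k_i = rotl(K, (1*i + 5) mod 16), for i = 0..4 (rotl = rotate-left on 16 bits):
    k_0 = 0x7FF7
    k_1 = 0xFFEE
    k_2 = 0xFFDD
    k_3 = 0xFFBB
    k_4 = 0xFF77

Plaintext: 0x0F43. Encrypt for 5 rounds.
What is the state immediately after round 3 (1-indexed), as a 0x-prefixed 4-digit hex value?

s_0 = plaintext = 0x0F43
s_1 = Round(s_0, k_0) = 0x43C8
s_2 = Round(s_1, k_1) = 0xC8CD
s_3 = Round(s_2, k_2) = 0xCD9C
s_4 = Round(s_3, k_3) = 0x9C4D
s_5 = Round(s_4, k_4) = 0x4DAE

0xCD9C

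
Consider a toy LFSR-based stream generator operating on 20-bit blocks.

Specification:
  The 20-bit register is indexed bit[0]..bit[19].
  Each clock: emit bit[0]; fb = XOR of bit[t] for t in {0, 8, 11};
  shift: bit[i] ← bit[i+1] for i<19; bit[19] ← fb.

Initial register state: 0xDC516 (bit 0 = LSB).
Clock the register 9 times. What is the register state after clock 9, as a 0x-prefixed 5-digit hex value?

reg_0 = 0xDC516
clock 1: out=0, reg = 0xEE28B
clock 2: out=1, reg = 0xF7145
clock 3: out=1, reg = 0x7B8A2
clock 4: out=0, reg = 0xBDC51
clock 5: out=1, reg = 0x5EE28
clock 6: out=0, reg = 0xAF714
clock 7: out=0, reg = 0xD7B8A
clock 8: out=0, reg = 0x6BDC5
clock 9: out=1, reg = 0xB5EE2

0xB5EE2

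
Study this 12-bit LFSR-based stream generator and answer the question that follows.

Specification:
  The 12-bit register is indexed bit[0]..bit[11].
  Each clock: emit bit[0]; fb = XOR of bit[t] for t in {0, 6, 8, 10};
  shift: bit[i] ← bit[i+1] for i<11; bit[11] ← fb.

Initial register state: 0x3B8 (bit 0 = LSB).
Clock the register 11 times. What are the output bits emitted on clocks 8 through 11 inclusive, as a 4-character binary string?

reg_0 = 0x3B8
clock 1: out=0, reg = 0x9DC
clock 2: out=0, reg = 0x4EE
clock 3: out=0, reg = 0x277
clock 4: out=1, reg = 0x13B
clock 5: out=1, reg = 0x09D
clock 6: out=1, reg = 0x84E
clock 7: out=0, reg = 0xC27
clock 8: out=1, reg = 0x613
clock 9: out=1, reg = 0x309
clock 10: out=1, reg = 0x184
clock 11: out=0, reg = 0x8C2

1110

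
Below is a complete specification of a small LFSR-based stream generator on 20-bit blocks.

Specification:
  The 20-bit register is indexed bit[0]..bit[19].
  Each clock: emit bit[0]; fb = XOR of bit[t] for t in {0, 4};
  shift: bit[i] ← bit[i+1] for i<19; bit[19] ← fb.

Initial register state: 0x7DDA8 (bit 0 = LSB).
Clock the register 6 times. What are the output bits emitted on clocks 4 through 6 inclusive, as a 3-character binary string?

reg_0 = 0x7DDA8
clock 1: out=0, reg = 0x3EED4
clock 2: out=0, reg = 0x9F76A
clock 3: out=0, reg = 0x4FBB5
clock 4: out=1, reg = 0x27DDA
clock 5: out=0, reg = 0x93EED
clock 6: out=1, reg = 0xC9F76

101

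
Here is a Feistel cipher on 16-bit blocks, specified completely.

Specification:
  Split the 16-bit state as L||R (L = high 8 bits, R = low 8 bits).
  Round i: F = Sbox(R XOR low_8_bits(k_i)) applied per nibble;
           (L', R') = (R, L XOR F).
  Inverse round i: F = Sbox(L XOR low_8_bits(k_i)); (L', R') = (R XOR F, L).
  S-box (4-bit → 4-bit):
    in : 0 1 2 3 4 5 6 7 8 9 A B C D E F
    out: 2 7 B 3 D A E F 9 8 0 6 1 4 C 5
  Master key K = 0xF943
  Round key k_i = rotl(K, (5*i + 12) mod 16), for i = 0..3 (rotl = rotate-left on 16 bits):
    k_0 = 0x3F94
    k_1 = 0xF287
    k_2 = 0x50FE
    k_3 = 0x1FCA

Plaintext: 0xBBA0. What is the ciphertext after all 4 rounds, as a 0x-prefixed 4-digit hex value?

0x7EEA

s_0 = plaintext = 0xBBA0
s_1 = Round(s_0, k_0) = 0xA086
s_2 = Round(s_1, k_1) = 0x8687
s_3 = Round(s_2, k_2) = 0x877E
s_4 = Round(s_3, k_3) = 0x7EEA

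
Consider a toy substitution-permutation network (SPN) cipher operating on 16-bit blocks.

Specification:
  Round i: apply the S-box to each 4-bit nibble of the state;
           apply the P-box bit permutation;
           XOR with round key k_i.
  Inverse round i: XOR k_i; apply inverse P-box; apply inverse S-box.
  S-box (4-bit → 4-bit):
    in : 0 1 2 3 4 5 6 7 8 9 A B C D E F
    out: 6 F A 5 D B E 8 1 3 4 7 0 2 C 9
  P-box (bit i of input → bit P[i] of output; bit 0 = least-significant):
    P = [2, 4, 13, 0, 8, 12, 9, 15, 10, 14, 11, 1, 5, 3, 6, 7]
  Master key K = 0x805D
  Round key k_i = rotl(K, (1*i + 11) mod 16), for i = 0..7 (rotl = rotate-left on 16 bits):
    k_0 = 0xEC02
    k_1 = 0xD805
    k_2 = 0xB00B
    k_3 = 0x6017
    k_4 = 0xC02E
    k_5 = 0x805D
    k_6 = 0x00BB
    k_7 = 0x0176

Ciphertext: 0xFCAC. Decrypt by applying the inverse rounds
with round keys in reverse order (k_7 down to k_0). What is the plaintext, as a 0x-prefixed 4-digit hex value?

s_0 = ciphertext = 0xFCAC
s_1 = InvRound(s_0, k_7) = 0x6150
s_2 = InvRound(s_1, k_6) = 0x128E
s_3 = InvRound(s_2, k_5) = 0xE762
s_4 = InvRound(s_3, k_4) = 0x0833
s_5 = InvRound(s_4, k_3) = 0x80C3
s_6 = InvRound(s_5, k_2) = 0x6CDA
s_7 = InvRound(s_6, k_1) = 0x6F21
s_8 = InvRound(s_7, k_0) = 0x8747

0x8747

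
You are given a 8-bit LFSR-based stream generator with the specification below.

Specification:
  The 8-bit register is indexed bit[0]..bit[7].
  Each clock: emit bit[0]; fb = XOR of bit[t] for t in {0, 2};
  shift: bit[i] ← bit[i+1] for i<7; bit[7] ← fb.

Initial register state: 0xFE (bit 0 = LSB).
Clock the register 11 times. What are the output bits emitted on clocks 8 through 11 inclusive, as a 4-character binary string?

reg_0 = 0xFE
clock 1: out=0, reg = 0xFF
clock 2: out=1, reg = 0x7F
clock 3: out=1, reg = 0x3F
clock 4: out=1, reg = 0x1F
clock 5: out=1, reg = 0x0F
clock 6: out=1, reg = 0x07
clock 7: out=1, reg = 0x03
clock 8: out=1, reg = 0x81
clock 9: out=1, reg = 0xC0
clock 10: out=0, reg = 0x60
clock 11: out=0, reg = 0x30

1100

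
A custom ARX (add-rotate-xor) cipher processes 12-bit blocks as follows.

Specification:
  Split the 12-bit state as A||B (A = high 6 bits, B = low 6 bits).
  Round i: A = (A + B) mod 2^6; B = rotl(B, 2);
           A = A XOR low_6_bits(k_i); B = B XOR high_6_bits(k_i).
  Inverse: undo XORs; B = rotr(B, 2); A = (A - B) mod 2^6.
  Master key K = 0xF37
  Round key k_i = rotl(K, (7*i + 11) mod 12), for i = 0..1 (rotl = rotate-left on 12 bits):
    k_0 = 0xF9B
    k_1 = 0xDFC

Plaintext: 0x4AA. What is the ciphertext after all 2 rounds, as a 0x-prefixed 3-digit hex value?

s_0 = plaintext = 0x4AA
s_1 = Round(s_0, k_0) = 0x9D4
s_2 = Round(s_1, k_1) = 0x1E6

0x1E6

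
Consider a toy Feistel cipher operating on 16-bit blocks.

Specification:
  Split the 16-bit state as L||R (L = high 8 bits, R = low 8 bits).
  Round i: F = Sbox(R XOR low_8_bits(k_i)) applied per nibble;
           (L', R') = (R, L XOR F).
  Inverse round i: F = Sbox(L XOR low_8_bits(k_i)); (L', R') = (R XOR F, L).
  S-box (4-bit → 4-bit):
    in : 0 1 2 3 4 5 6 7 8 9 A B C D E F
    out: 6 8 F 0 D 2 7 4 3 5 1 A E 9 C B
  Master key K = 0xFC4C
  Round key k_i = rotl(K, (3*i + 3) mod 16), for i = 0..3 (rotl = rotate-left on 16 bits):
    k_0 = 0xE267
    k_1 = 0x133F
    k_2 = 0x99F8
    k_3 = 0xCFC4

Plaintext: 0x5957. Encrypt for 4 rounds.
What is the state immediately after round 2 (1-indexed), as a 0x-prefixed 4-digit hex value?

s_0 = plaintext = 0x5957
s_1 = Round(s_0, k_0) = 0x575F
s_2 = Round(s_1, k_1) = 0x5F21
s_3 = Round(s_2, k_2) = 0x21CA
s_4 = Round(s_3, k_3) = 0xCA4D

0x5F21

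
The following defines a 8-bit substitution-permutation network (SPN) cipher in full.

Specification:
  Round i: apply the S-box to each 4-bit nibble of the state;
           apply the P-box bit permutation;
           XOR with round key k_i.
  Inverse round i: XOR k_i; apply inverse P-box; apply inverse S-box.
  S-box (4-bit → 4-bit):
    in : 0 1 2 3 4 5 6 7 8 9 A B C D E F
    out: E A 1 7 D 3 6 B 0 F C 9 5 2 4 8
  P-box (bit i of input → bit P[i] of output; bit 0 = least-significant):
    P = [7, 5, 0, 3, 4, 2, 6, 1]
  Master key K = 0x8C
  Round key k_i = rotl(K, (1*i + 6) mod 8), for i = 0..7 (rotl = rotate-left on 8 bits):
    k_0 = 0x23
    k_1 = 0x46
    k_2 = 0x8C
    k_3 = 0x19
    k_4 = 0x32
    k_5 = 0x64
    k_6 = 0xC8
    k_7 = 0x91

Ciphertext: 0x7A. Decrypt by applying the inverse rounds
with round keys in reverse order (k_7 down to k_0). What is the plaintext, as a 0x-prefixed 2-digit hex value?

s_0 = ciphertext = 0x7A
s_1 = InvRound(s_0, k_7) = 0xA9
s_2 = InvRound(s_1, k_6) = 0xE6
s_3 = InvRound(s_2, k_5) = 0xF2
s_4 = InvRound(s_3, k_4) = 0xE2
s_5 = InvRound(s_4, k_3) = 0x49
s_6 = InvRound(s_5, k_2) = 0x6C
s_7 = InvRound(s_6, k_1) = 0xF1
s_8 = InvRound(s_7, k_0) = 0x42

0x42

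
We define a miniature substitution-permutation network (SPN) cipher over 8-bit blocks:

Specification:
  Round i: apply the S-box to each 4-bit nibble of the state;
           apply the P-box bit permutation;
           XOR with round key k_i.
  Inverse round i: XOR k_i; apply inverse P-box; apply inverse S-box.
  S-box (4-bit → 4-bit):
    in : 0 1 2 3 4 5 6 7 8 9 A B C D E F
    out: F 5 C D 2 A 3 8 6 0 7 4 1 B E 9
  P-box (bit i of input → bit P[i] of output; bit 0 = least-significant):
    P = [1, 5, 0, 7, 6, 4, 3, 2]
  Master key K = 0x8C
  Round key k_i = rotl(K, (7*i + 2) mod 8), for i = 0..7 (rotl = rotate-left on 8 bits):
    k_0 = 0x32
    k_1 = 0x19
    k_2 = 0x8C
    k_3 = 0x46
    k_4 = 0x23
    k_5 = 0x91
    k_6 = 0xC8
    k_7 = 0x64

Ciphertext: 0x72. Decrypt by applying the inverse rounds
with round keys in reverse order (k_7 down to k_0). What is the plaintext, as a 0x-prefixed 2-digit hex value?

s_0 = ciphertext = 0x72
s_1 = InvRound(s_0, k_7) = 0x5C
s_2 = InvRound(s_1, k_6) = 0x57
s_3 = InvRound(s_2, k_5) = 0xFF
s_4 = InvRound(s_3, k_4) = 0x07
s_5 = InvRound(s_4, k_3) = 0xCB
s_6 = InvRound(s_5, k_2) = 0xF1
s_7 = InvRound(s_6, k_1) = 0x15
s_8 = InvRound(s_7, k_0) = 0x7A

0x7A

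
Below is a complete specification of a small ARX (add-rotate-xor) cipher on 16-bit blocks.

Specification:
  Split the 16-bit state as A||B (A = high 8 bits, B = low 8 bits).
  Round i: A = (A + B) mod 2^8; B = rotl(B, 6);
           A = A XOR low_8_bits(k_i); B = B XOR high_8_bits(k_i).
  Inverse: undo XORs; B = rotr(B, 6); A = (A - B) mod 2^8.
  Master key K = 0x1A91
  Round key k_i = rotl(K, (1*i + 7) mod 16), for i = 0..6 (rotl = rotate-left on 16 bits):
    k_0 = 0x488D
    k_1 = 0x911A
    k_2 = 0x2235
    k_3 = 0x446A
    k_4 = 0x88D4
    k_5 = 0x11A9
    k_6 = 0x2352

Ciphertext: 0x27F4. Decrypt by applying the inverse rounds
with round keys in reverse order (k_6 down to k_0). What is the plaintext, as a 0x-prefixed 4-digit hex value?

s_0 = ciphertext = 0x27F4
s_1 = InvRound(s_0, k_6) = 0x165F
s_2 = InvRound(s_1, k_5) = 0x8639
s_3 = InvRound(s_2, k_4) = 0x8CC6
s_4 = InvRound(s_3, k_3) = 0xDC0A
s_5 = InvRound(s_4, k_2) = 0x49A0
s_6 = InvRound(s_5, k_1) = 0x8FC4
s_7 = InvRound(s_6, k_0) = 0xD032

0xD032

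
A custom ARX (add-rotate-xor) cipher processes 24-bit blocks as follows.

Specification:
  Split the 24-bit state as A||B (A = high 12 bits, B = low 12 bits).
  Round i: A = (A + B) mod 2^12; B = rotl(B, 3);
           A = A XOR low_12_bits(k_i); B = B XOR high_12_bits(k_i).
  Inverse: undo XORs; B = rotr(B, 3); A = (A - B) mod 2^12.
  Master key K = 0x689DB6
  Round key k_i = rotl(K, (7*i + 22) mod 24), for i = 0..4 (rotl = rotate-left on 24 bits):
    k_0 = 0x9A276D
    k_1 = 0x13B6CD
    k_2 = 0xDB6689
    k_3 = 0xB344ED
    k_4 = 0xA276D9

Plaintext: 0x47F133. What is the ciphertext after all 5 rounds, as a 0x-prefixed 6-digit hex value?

0xAD3829

s_0 = plaintext = 0x47F133
s_1 = Round(s_0, k_0) = 0x2DF03A
s_2 = Round(s_1, k_1) = 0x5D40EB
s_3 = Round(s_2, k_2) = 0x036AEE
s_4 = Round(s_3, k_3) = 0xFC9C41
s_5 = Round(s_4, k_4) = 0xAD3829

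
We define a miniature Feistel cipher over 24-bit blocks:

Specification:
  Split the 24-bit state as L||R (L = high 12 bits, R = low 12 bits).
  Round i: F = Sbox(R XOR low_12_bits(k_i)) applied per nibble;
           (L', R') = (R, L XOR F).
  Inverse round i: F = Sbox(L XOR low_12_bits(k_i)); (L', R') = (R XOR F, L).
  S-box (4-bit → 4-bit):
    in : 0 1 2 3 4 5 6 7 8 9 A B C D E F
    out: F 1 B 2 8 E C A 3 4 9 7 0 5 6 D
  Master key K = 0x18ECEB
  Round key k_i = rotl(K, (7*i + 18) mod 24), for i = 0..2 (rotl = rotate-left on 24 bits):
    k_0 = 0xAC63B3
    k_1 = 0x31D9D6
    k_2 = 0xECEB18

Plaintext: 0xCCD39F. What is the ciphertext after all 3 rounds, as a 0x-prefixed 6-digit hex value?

s_0 = plaintext = 0xCCD39F
s_1 = Round(s_0, k_0) = 0x39F37D
s_2 = Round(s_1, k_1) = 0x37DA08
s_3 = Round(s_2, k_2) = 0xA08262

0xA08262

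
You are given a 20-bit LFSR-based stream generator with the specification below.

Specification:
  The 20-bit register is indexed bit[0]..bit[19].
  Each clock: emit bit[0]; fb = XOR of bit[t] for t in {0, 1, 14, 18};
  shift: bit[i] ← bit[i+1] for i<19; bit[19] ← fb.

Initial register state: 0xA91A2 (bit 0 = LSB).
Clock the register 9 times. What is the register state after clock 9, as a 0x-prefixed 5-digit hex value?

reg_0 = 0xA91A2
clock 1: out=0, reg = 0xD48D1
clock 2: out=1, reg = 0xEA468
clock 3: out=0, reg = 0xF5234
clock 4: out=0, reg = 0x7A91A
clock 5: out=0, reg = 0x3D48D
clock 6: out=1, reg = 0x1EA46
clock 7: out=0, reg = 0x0F523
clock 8: out=1, reg = 0x87A91
clock 9: out=1, reg = 0x43D48

0x43D48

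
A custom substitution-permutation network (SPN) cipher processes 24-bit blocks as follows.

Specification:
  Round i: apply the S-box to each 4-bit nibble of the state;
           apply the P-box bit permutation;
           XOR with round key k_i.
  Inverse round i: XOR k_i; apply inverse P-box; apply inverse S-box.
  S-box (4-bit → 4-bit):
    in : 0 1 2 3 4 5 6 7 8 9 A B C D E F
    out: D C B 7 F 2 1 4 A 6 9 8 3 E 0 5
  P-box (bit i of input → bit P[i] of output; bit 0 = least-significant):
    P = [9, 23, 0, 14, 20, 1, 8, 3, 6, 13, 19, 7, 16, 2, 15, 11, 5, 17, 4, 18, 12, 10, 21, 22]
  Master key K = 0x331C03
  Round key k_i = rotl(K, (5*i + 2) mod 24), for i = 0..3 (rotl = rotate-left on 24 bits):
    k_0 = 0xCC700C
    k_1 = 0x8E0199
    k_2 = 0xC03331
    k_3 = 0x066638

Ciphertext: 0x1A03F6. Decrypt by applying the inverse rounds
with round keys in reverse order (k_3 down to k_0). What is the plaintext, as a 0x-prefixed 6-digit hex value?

0x4A67AE

s_0 = ciphertext = 0x1A03F6
s_1 = InvRound(s_0, k_3) = 0x5B544B
s_2 = InvRound(s_1, k_2) = 0x536342
s_3 = InvRound(s_2, k_1) = 0xB16424
s_4 = InvRound(s_3, k_0) = 0x4A67AE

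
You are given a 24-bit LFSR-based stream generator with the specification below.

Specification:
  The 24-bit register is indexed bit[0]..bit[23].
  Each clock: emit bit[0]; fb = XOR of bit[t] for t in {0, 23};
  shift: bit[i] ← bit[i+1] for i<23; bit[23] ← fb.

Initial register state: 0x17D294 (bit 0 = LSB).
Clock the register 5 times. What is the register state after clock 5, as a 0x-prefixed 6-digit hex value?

0x60BE94

reg_0 = 0x17D294
clock 1: out=0, reg = 0x0BE94A
clock 2: out=0, reg = 0x05F4A5
clock 3: out=1, reg = 0x82FA52
clock 4: out=0, reg = 0xC17D29
clock 5: out=1, reg = 0x60BE94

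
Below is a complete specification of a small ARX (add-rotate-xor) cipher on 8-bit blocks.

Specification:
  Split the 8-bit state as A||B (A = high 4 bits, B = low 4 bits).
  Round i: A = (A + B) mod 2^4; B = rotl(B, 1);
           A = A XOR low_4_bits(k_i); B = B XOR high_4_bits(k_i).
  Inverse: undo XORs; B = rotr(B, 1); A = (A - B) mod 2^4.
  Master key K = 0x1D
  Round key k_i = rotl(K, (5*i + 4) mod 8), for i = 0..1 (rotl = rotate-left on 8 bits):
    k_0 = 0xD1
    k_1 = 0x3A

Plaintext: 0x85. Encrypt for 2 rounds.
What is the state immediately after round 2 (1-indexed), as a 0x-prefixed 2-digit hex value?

0x9D

s_0 = plaintext = 0x85
s_1 = Round(s_0, k_0) = 0xC7
s_2 = Round(s_1, k_1) = 0x9D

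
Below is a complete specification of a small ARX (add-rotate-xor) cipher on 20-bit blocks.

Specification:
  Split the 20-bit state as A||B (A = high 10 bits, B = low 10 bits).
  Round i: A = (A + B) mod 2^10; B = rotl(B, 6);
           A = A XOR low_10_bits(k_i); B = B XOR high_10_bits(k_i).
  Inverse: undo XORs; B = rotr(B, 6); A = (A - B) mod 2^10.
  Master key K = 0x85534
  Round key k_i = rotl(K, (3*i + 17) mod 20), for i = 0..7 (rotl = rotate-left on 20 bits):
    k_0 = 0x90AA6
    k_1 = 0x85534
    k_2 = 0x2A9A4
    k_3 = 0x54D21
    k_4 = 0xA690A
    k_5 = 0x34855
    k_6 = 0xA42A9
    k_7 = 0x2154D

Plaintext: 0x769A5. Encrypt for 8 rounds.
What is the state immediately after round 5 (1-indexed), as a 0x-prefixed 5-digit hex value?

s_0 = plaintext = 0x769A5
s_1 = Round(s_0, k_0) = 0x76718
s_2 = Round(s_1, k_1) = 0x71424
s_3 = Round(s_2, k_2) = 0x135A8
s_4 = Round(s_3, k_3) = 0x35349
s_5 = Round(s_4, k_4) = 0x45CEE
s_6 = Round(s_5, k_5) = 0x9435C
s_7 = Round(s_6, k_6) = 0xC15A5
s_8 = Round(s_7, k_7) = 0x79DDF

0x45CEE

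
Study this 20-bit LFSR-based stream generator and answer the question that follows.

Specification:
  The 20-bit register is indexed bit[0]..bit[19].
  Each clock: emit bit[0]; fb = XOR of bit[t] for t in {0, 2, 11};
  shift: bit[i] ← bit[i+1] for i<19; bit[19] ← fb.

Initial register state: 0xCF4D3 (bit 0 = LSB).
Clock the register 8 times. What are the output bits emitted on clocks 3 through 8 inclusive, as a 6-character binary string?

reg_0 = 0xCF4D3
clock 1: out=1, reg = 0xE7A69
clock 2: out=1, reg = 0x73D34
clock 3: out=0, reg = 0x39E9A
clock 4: out=0, reg = 0x9CF4D
clock 5: out=1, reg = 0xCE7A6
clock 6: out=0, reg = 0xE73D3
clock 7: out=1, reg = 0xF39E9
clock 8: out=1, reg = 0x79CF4

001011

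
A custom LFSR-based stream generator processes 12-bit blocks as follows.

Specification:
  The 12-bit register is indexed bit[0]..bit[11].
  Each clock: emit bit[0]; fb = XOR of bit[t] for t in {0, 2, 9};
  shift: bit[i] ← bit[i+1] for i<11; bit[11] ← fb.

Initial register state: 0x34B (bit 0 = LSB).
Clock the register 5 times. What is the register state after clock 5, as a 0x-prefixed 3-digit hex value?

0xC1A

reg_0 = 0x34B
clock 1: out=1, reg = 0x1A5
clock 2: out=1, reg = 0x0D2
clock 3: out=0, reg = 0x069
clock 4: out=1, reg = 0x834
clock 5: out=0, reg = 0xC1A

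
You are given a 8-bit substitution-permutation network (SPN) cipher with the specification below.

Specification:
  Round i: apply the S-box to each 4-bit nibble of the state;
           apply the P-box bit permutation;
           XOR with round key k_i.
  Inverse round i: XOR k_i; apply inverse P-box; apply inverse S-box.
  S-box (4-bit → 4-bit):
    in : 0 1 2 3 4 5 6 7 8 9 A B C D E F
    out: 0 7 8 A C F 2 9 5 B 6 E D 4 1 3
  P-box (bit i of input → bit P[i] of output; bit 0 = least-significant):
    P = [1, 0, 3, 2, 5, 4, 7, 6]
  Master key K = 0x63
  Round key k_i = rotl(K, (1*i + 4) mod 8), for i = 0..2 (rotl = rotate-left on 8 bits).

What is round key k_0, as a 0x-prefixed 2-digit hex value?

0x36

K = 0x63
k_0 = rotl(K, (1*0+4) mod 8) = rotl(K, 4) = 0x36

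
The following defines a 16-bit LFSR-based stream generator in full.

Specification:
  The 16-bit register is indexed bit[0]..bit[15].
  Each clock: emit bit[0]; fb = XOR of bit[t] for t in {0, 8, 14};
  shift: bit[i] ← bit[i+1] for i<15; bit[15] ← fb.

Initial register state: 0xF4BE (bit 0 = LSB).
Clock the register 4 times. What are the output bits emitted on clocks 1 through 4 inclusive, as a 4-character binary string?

reg_0 = 0xF4BE
clock 1: out=0, reg = 0xFA5F
clock 2: out=1, reg = 0x7D2F
clock 3: out=1, reg = 0xBE97
clock 4: out=1, reg = 0xDF4B

0111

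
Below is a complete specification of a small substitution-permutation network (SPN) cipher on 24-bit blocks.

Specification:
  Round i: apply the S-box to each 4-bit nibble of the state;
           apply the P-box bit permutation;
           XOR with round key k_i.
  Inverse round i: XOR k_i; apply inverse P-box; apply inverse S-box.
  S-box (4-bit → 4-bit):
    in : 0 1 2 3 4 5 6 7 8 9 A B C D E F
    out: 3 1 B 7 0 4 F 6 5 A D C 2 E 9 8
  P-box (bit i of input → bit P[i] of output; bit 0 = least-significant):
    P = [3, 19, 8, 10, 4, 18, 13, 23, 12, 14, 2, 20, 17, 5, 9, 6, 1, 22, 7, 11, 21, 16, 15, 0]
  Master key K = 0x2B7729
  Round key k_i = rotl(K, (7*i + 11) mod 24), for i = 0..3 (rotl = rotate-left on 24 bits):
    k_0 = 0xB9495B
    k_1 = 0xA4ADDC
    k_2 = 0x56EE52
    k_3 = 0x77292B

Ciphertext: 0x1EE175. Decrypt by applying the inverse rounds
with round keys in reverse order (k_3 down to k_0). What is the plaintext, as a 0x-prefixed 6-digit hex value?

0xF96605

s_0 = ciphertext = 0x1EE175
s_1 = InvRound(s_0, k_3) = 0x32F710
s_2 = InvRound(s_1, k_2) = 0x12F1C5
s_3 = InvRound(s_2, k_1) = 0xEF122E
s_4 = InvRound(s_3, k_0) = 0xF96605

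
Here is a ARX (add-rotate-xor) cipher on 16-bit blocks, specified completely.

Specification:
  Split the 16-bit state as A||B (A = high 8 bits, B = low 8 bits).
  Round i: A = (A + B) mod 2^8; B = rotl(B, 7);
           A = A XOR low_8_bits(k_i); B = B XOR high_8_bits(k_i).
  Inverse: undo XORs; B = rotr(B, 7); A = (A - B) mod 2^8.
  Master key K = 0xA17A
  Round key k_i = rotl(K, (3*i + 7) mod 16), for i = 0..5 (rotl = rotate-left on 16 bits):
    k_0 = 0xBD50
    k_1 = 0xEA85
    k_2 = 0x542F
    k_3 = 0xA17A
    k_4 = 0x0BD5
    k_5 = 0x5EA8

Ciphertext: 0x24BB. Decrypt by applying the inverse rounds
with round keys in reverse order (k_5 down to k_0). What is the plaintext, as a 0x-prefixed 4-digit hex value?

s_0 = ciphertext = 0x24BB
s_1 = InvRound(s_0, k_5) = 0xC1CB
s_2 = InvRound(s_1, k_4) = 0x9381
s_3 = InvRound(s_2, k_3) = 0xA940
s_4 = InvRound(s_3, k_2) = 0x5E28
s_5 = InvRound(s_4, k_1) = 0x5685
s_6 = InvRound(s_5, k_0) = 0x9670

0x9670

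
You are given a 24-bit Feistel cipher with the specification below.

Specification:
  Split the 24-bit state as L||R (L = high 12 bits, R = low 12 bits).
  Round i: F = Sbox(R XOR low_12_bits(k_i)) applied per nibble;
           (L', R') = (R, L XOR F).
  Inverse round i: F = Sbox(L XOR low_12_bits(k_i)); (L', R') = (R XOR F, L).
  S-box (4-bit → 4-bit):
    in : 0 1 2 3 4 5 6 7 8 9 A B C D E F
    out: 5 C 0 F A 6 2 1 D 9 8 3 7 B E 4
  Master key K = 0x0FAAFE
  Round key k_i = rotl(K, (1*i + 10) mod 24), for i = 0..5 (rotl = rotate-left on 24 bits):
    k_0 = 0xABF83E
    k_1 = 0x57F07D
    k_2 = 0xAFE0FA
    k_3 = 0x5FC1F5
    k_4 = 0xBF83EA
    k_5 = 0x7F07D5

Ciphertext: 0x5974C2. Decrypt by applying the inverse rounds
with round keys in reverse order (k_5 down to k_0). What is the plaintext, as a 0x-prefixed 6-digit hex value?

0x1A6863

s_0 = ciphertext = 0x5974C2
s_1 = InvRound(s_0, k_5) = 0x462597
s_2 = InvRound(s_1, k_4) = 0x44A462
s_3 = InvRound(s_2, k_3) = 0x25644A
s_4 = InvRound(s_3, k_2) = 0x4CD256
s_5 = InvRound(s_4, k_1) = 0x8634CD
s_6 = InvRound(s_5, k_0) = 0x1A6863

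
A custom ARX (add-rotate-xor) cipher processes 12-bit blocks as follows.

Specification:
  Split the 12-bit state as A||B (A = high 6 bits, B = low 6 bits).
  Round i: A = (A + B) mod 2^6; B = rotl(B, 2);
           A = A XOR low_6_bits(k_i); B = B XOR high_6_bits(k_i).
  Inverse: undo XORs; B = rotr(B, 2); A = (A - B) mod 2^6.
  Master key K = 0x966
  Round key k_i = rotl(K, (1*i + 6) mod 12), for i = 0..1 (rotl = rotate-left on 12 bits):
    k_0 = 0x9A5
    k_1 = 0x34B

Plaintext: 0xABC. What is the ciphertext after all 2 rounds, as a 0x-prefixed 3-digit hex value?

s_0 = plaintext = 0xABC
s_1 = Round(s_0, k_0) = 0x0D5
s_2 = Round(s_1, k_1) = 0x4D8

0x4D8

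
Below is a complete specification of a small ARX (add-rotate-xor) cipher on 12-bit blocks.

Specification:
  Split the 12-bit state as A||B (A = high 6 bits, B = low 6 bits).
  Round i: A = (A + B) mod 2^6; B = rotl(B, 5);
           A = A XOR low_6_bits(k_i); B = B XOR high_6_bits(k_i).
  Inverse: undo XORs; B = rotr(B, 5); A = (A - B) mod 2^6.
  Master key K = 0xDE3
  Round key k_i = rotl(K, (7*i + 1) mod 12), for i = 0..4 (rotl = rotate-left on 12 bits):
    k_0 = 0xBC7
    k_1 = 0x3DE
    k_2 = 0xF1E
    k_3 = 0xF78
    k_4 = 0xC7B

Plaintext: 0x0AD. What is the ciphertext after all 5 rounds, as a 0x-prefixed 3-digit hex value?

0x5DC

s_0 = plaintext = 0x0AD
s_1 = Round(s_0, k_0) = 0xA19
s_2 = Round(s_1, k_1) = 0x7E3
s_3 = Round(s_2, k_2) = 0x70D
s_4 = Round(s_3, k_3) = 0x45B
s_5 = Round(s_4, k_4) = 0x5DC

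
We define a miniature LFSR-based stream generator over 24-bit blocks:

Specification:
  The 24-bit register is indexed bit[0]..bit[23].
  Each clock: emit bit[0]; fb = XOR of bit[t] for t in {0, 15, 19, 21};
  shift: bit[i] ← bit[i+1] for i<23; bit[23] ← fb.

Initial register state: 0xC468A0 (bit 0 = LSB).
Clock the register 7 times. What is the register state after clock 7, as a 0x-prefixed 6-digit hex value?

0x8D88D1

reg_0 = 0xC468A0
clock 1: out=0, reg = 0x623450
clock 2: out=0, reg = 0xB11A28
clock 3: out=0, reg = 0xD88D14
clock 4: out=0, reg = 0x6C468A
clock 5: out=0, reg = 0x362345
clock 6: out=1, reg = 0x1B11A2
clock 7: out=0, reg = 0x8D88D1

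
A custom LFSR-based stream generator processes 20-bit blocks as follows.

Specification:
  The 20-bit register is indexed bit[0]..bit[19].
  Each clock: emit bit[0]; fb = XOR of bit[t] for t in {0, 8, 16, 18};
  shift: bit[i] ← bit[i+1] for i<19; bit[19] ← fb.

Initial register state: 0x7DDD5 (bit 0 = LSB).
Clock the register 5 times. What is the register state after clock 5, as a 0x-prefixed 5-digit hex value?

reg_0 = 0x7DDD5
clock 1: out=1, reg = 0x3EEEA
clock 2: out=0, reg = 0x9F775
clock 3: out=1, reg = 0xCFBBA
clock 4: out=0, reg = 0x67DDD
clock 5: out=1, reg = 0xB3EEE

0xB3EEE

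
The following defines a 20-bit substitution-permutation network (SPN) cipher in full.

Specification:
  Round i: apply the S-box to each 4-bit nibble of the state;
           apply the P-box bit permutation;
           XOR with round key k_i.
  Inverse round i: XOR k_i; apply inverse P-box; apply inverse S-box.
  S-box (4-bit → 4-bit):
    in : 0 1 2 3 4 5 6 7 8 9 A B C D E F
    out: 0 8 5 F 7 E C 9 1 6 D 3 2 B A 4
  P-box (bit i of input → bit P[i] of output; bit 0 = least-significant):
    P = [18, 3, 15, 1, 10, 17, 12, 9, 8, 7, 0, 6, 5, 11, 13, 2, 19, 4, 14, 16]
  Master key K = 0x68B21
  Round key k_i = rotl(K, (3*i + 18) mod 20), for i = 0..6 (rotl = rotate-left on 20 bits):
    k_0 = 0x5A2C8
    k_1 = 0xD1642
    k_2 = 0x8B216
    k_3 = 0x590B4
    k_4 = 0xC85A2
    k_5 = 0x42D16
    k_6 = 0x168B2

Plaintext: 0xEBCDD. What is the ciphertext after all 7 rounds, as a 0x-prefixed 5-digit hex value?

0xA1E90

s_0 = plaintext = 0xEBCDD
s_1 = Round(s_0, k_0) = 0x2AC72
s_2 = Round(s_1, k_1) = 0x1F0E6
s_3 = Round(s_2, k_2) = 0xB1014
s_4 = Round(s_3, k_3) = 0x912A8
s_5 = Round(s_4, k_4) = 0x8D2B7
s_6 = Round(s_5, k_5) = 0xA2031
s_7 = Round(s_6, k_6) = 0xA1E90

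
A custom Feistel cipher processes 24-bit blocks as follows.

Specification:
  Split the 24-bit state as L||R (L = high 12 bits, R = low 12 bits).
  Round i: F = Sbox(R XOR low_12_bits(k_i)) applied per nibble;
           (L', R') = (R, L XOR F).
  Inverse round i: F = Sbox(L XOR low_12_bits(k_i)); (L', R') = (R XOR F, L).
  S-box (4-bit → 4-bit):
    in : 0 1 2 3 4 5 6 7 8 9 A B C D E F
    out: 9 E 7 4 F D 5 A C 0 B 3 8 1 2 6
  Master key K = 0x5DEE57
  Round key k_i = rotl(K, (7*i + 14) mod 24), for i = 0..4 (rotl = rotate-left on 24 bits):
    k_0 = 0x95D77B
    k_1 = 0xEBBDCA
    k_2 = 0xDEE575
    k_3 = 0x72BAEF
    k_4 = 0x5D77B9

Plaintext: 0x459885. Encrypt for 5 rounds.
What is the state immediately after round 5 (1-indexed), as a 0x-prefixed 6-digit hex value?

s_0 = plaintext = 0x459885
s_1 = Round(s_0, k_0) = 0x88523B
s_2 = Round(s_1, k_1) = 0x23BEEB
s_3 = Round(s_2, k_2) = 0xEEB139
s_4 = Round(s_3, k_3) = 0x139DFE
s_5 = Round(s_4, k_4) = 0xDFEAC3

0xDFEAC3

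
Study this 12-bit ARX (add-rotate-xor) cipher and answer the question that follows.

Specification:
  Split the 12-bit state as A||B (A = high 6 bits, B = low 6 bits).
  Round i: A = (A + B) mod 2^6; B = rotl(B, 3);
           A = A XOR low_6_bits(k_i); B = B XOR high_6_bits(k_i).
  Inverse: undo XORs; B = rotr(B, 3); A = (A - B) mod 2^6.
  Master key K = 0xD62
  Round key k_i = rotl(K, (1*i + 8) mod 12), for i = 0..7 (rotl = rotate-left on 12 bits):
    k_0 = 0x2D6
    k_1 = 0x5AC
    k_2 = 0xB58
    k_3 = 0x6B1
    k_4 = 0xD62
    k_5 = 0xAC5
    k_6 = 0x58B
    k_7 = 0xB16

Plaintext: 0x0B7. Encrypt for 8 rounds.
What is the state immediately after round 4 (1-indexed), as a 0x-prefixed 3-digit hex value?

0xCCF

s_0 = plaintext = 0x0B7
s_1 = Round(s_0, k_0) = 0xBF5
s_2 = Round(s_1, k_1) = 0x238
s_3 = Round(s_2, k_2) = 0x62A
s_4 = Round(s_3, k_3) = 0xCCF
s_5 = Round(s_4, k_4) = 0x80C
s_6 = Round(s_5, k_5) = 0xA4A
s_7 = Round(s_6, k_6) = 0xE07
s_8 = Round(s_7, k_7) = 0xA54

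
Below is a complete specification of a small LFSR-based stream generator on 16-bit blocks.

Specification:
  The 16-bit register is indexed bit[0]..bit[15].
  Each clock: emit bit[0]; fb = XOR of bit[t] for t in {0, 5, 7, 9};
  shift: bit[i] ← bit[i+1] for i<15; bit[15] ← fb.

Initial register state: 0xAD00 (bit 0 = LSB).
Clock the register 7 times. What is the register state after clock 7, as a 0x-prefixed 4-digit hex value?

0xC95A

reg_0 = 0xAD00
clock 1: out=0, reg = 0x5680
clock 2: out=0, reg = 0x2B40
clock 3: out=0, reg = 0x95A0
clock 4: out=0, reg = 0x4AD0
clock 5: out=0, reg = 0x2568
clock 6: out=0, reg = 0x92B4
clock 7: out=0, reg = 0xC95A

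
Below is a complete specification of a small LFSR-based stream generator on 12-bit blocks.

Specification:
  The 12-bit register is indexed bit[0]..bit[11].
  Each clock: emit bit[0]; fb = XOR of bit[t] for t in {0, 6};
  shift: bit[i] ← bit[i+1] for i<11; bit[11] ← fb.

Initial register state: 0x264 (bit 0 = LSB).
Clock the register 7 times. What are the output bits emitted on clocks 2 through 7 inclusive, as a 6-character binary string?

010011

reg_0 = 0x264
clock 1: out=0, reg = 0x932
clock 2: out=0, reg = 0x499
clock 3: out=1, reg = 0xA4C
clock 4: out=0, reg = 0xD26
clock 5: out=0, reg = 0x693
clock 6: out=1, reg = 0xB49
clock 7: out=1, reg = 0x5A4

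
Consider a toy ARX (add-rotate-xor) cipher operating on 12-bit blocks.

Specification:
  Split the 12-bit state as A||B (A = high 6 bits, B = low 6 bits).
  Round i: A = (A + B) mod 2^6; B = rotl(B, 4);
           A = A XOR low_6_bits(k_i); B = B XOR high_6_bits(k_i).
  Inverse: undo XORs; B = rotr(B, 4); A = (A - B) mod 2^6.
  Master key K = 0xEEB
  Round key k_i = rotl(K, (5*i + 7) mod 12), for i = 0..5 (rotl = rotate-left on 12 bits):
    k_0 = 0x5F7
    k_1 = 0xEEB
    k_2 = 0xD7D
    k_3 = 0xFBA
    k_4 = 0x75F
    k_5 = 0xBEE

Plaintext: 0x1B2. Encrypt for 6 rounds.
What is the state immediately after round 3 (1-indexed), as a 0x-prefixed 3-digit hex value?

s_0 = plaintext = 0x1B2
s_1 = Round(s_0, k_0) = 0x3FB
s_2 = Round(s_1, k_1) = 0x845
s_3 = Round(s_2, k_2) = 0x6E4
s_4 = Round(s_3, k_3) = 0x177
s_5 = Round(s_4, k_4) = 0x8E0
s_6 = Round(s_5, k_5) = 0xB67

0x6E4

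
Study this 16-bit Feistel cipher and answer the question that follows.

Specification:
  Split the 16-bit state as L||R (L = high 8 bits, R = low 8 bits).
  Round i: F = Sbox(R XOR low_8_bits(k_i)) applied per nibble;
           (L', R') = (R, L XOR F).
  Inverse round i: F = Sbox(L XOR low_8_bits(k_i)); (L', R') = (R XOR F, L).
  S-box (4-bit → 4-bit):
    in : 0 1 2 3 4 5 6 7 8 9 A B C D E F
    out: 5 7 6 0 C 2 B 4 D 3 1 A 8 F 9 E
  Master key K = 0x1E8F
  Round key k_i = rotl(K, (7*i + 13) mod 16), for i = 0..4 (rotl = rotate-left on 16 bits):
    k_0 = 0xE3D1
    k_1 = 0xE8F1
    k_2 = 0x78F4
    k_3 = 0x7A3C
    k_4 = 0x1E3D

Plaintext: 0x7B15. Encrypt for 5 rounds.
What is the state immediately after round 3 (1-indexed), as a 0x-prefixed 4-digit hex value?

s_0 = plaintext = 0x7B15
s_1 = Round(s_0, k_0) = 0x15F7
s_2 = Round(s_1, k_1) = 0xF74E
s_3 = Round(s_2, k_2) = 0x4E56
s_4 = Round(s_3, k_3) = 0x56FF
s_5 = Round(s_4, k_4) = 0xFFD0

0x4E56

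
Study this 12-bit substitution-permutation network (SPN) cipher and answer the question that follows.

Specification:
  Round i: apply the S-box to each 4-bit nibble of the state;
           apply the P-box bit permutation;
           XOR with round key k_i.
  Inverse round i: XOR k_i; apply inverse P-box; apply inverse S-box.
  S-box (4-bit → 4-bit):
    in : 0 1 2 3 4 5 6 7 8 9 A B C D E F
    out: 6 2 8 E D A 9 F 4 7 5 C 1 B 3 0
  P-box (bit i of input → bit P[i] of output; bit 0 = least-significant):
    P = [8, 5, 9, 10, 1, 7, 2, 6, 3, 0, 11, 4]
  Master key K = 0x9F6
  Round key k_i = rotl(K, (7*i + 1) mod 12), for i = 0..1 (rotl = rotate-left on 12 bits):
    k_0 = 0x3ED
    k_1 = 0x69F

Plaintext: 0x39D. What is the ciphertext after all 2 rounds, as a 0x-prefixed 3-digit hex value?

0x556

s_0 = plaintext = 0x39D
s_1 = Round(s_0, k_0) = 0xE5A
s_2 = Round(s_1, k_1) = 0x556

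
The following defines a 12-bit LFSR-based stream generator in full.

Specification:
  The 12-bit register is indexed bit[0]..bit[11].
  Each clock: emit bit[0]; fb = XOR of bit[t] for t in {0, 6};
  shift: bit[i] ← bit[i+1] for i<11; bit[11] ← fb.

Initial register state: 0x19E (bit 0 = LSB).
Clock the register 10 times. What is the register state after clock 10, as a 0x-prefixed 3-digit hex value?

reg_0 = 0x19E
clock 1: out=0, reg = 0x0CF
clock 2: out=1, reg = 0x067
clock 3: out=1, reg = 0x033
clock 4: out=1, reg = 0x819
clock 5: out=1, reg = 0xC0C
clock 6: out=0, reg = 0x606
clock 7: out=0, reg = 0x303
clock 8: out=1, reg = 0x981
clock 9: out=1, reg = 0xCC0
clock 10: out=0, reg = 0xE60

0xE60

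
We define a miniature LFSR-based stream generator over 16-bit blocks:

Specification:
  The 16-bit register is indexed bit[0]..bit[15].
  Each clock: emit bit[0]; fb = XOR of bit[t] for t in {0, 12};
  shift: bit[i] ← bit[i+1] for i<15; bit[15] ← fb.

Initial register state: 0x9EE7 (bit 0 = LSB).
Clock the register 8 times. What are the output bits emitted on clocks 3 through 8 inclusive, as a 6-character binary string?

100111

reg_0 = 0x9EE7
clock 1: out=1, reg = 0x4F73
clock 2: out=1, reg = 0xA7B9
clock 3: out=1, reg = 0xD3DC
clock 4: out=0, reg = 0xE9EE
clock 5: out=0, reg = 0x74F7
clock 6: out=1, reg = 0x3A7B
clock 7: out=1, reg = 0x1D3D
clock 8: out=1, reg = 0x0E9E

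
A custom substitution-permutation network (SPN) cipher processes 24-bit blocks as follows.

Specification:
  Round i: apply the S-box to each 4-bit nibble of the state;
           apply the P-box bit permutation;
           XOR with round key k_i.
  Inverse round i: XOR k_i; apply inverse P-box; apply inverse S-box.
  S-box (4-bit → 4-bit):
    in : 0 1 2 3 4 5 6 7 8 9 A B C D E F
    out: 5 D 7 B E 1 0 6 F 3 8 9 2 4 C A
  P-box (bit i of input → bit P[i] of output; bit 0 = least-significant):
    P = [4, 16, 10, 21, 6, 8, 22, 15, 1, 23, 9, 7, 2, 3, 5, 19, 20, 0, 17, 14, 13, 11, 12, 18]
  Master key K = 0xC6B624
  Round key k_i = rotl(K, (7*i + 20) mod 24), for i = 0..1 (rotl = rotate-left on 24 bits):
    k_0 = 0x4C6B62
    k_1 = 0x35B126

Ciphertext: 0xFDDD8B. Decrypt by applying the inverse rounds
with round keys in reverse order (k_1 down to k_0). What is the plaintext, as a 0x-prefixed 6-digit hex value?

s_0 = ciphertext = 0xFDDD8B
s_1 = InvRound(s_0, k_1) = 0x9F8FDD
s_2 = InvRound(s_1, k_0) = 0x5823E2

0x5823E2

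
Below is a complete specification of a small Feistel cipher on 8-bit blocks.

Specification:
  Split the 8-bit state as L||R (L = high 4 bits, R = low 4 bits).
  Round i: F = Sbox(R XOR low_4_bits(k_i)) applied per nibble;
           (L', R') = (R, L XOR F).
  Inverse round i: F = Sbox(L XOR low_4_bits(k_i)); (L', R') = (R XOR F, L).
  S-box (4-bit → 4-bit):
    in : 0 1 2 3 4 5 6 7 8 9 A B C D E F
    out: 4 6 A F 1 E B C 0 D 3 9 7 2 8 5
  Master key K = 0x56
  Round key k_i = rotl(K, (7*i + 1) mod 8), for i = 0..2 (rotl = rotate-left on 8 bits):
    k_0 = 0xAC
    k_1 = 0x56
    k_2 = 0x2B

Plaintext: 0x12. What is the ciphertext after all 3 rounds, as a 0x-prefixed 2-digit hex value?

0x7E

s_0 = plaintext = 0x12
s_1 = Round(s_0, k_0) = 0x29
s_2 = Round(s_1, k_1) = 0x97
s_3 = Round(s_2, k_2) = 0x7E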